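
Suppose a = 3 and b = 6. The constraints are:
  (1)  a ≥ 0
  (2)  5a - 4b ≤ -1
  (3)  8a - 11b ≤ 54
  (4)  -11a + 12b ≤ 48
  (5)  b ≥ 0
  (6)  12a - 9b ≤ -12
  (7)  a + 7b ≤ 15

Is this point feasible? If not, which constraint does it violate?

Constraint (7): a + 7b = 45, which is not ≤ 15. All other constraints are satisfied.

not feasible — violates (7)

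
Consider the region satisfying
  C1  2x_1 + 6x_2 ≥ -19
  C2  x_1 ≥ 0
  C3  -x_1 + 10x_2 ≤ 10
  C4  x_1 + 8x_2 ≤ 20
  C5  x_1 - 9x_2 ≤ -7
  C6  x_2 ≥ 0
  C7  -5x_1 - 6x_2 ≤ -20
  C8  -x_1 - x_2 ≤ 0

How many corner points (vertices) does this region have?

4

Intersecting each pair of boundary lines and keeping only the points that satisfy every inequality leaves:
  (20/3, 5/3)
  (5/2, 5/4)
  (124/17, 27/17)
  (46/17, 55/51)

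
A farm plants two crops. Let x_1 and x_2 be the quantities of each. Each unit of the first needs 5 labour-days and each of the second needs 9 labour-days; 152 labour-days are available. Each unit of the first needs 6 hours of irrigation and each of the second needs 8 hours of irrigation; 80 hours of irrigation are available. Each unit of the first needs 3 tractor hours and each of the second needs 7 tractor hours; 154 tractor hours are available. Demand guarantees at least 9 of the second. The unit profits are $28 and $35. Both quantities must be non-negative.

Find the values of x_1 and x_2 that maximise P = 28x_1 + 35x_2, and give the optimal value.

x_1 = 4/3, x_2 = 9, maximum P = 1057/3

Corner points and P = 28x_1 + 35x_2:
  (0, 10) → P = 350
  (0, 9) → P = 315
  (4/3, 9) → P = 1057/3

The binding constraints are 6x_1 + 8x_2 = 80 and x_2 = 9.
Solving simultaneously gives x_1 = 4/3, x_2 = 9.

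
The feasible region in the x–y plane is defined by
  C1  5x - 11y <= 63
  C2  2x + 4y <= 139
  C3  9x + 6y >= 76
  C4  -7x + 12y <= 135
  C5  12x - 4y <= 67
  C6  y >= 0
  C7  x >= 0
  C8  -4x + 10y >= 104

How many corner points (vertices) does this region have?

4

Intersecting each pair of boundary lines and keeping only the points that satisfy every inequality leaves:
  (17/25, 1747/150)
  (68/57, 620/57)
  (336/29, 2089/116)
  (543/52, 379/26)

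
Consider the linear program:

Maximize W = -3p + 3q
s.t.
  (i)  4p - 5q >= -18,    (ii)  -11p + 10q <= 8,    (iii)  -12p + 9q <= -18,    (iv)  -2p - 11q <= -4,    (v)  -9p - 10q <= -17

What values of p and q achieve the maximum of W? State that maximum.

Corner points and W = -3p + 3q:
  (21/2, 12) → W = 9/2
  (111/67, 14/67) → W = -291/67
  (147/79, 2/79) → W = -435/79
The feasible region is unbounded (it extends along (5, 4), (11, -2)), but W strictly decreases along every unbounded feasible direction, so there is no improving ray and the maximum is attained at a vertex.

At the optimal vertex, 4p - 5q = -18 and -12p + 9q = -18.
Solving simultaneously gives p = 21/2, q = 12.

p = 21/2, q = 12, maximum W = 9/2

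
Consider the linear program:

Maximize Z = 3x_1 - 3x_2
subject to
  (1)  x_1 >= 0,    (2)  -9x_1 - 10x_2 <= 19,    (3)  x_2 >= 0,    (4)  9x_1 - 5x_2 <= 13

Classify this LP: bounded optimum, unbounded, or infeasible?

Corner points and Z = 3x_1 - 3x_2:
  (0, 0) → Z = 0
  (13/9, 0) → Z = 13/3
The feasible region has finitely many vertices and no improving ray; the maximum is 13/3 at (13/9, 0).

bounded optimum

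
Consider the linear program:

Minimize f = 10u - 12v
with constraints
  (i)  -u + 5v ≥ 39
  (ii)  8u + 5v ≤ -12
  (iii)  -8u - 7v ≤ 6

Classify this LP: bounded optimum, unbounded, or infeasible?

From the feasible point (-17/3, 20/3), moving in the direction (-7, 8) keeps every constraint satisfied while f decreases without bound.

unbounded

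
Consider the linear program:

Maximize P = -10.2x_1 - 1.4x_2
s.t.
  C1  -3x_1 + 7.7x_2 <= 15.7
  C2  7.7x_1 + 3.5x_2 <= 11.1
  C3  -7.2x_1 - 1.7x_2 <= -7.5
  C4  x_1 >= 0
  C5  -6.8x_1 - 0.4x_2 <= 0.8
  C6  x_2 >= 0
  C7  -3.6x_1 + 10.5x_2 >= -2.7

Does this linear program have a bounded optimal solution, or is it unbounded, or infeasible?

Feasible corners and P = -10.2x_1 - 1.4x_2:
  (738/1211, 2217/1211) → P = -53157/6055
  (120/89, 639/3115) → P = -14.04
  (463/454, 21/227) → P = -23907/2270
The feasible region has finitely many vertices and no improving ray; the maximum is -53157/6055 at (738/1211, 2217/1211).

bounded optimum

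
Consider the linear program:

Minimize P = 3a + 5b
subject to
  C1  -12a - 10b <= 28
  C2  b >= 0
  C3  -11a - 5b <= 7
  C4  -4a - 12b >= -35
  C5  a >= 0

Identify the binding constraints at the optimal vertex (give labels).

Corner points and P = 3a + 5b:
  (35/4, 0) → P = 105/4
  (0, 0) → P = 0
  (0, 35/12) → P = 175/12

The minimum is at (0, 0). Substituting into each constraint, equality holds for C2 and C5; the remaining constraints have slack.

C2 and C5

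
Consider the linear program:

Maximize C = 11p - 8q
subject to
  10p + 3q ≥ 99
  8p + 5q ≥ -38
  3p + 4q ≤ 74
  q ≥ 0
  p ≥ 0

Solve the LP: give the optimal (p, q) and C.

p = 74/3, q = 0, maximum C = 814/3

Feasible corners and C = 11p - 8q:
  (174/31, 443/31) → C = -1630/31
  (99/10, 0) → C = 1089/10
  (74/3, 0) → C = 814/3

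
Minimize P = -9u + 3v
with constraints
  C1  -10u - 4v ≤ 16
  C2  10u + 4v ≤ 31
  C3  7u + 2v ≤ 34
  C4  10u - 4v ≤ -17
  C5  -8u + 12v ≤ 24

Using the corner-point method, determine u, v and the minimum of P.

Feasible corners and P = -9u + 3v:
  (-33/20, 1/8) → P = 609/40
  (-36/19, 14/19) → P = 366/19
  (-27/22, 13/11) → P = 321/22

u = -27/22, v = 13/11, minimum P = 321/22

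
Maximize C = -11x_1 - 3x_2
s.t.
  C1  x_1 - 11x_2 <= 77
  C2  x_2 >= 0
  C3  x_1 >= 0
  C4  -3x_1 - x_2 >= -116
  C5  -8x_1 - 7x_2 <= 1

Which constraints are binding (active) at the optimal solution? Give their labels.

C2 and C3

Vertices and C = -11x_1 - 3x_2:
  (0, 0) → C = 0
  (116/3, 0) → C = -1276/3
  (0, 116) → C = -348

The maximum is at (0, 0). Substituting into each constraint, equality holds for C2 and C3; the remaining constraints have slack.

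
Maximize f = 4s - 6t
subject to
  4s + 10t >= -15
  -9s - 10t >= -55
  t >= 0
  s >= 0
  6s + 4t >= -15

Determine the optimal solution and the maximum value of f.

s = 55/9, t = 0, maximum f = 220/9

Extreme points and f = 4s - 6t:
  (55/9, 0) → f = 220/9
  (0, 11/2) → f = -33
  (0, 0) → f = 0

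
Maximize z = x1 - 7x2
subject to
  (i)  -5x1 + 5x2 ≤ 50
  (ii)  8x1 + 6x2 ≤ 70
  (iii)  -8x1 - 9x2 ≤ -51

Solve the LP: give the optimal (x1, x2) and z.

At the optimal vertex, 8x1 + 6x2 = 70 and -8x1 - 9x2 = -51.
Solving simultaneously gives x1 = 27/2, x2 = -19/3.

x1 = 27/2, x2 = -19/3, maximum z = 347/6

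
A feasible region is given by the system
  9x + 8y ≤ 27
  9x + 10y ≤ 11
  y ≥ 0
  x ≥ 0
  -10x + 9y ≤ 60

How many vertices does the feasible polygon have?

Intersecting each pair of boundary lines and keeping only the points that satisfy every inequality leaves:
  (11/9, 0)
  (0, 11/10)
  (0, 0)

3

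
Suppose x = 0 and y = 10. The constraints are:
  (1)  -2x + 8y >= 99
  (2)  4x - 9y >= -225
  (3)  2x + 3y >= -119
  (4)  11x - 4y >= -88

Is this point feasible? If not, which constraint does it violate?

Constraint (1): -2x + 8y = 80, which is not ≥ 99. All other constraints are satisfied.

not feasible — violates (1)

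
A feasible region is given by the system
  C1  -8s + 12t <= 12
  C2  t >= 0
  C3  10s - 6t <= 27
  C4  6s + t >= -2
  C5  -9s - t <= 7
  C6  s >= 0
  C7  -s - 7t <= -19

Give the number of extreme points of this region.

3

Intersecting each pair of boundary lines and keeping only the points that satisfy every inequality leaves:
  (11/2, 14/3)
  (36/17, 41/17)
  (303/76, 163/76)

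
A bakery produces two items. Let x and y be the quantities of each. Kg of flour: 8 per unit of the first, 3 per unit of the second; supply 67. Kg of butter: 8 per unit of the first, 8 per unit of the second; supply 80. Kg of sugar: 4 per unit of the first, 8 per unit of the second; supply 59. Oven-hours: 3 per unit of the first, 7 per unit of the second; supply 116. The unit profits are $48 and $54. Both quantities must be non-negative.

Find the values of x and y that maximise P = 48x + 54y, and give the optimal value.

x = 21/4, y = 19/4, maximum P = 1017/2

The optimum lies where 8x + 8y = 80 and 4x + 8y = 59.
Solving simultaneously gives x = 21/4, y = 19/4.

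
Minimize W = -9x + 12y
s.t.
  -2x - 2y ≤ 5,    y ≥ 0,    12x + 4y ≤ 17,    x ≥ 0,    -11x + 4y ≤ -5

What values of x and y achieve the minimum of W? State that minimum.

x = 17/12, y = 0, minimum W = -51/4

Feasible corners and W = -9x + 12y:
  (17/12, 0) → W = -51/4
  (5/11, 0) → W = -45/11
  (22/23, 127/92) → W = 183/23

The optimum lies where y = 0 and 12x + 4y = 17.
Solving simultaneously gives x = 17/12, y = 0.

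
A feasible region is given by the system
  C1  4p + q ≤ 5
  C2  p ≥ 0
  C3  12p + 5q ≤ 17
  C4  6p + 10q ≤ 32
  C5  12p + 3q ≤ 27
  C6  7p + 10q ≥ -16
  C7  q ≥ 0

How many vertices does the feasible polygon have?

The feasible vertices (each the meet of two boundaries and inside every other half-plane) are:
  (1, 1)
  (5/4, 0)
  (0, 16/5)
  (0, 0)
  (1/9, 47/15)

5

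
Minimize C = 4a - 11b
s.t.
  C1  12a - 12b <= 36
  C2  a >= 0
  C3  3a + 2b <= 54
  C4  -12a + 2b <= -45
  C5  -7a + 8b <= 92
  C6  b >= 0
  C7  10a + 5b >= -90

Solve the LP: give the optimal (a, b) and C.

a = 33/5, b = 171/10, minimum C = -1617/10

Vertices and C = 4a - 11b:
  (12, 9) → C = -51
  (39/10, 9/10) → C = 57/10
  (33/5, 171/10) → C = -1617/10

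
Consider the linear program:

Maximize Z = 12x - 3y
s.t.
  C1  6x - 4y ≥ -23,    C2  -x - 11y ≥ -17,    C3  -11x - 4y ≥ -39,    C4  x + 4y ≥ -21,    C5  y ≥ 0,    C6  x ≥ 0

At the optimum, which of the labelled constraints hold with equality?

C3 and C5

Vertices and Z = 12x - 3y:
  (361/117, 148/117) → Z = 432/13
  (0, 17/11) → Z = -51/11
  (39/11, 0) → Z = 468/11
  (0, 0) → Z = 0

The maximum is at (39/11, 0). Substituting into each constraint, equality holds for C3 and C5; the remaining constraints have slack.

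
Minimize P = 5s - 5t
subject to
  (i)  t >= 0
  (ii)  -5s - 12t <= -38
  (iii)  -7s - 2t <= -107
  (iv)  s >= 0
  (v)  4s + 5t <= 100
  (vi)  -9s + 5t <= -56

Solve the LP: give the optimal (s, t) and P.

s = 335/27, t = 272/27, minimum P = 35/3

The binding constraints are -7s - 2t = -107 and 4s + 5t = 100.
Solving simultaneously gives s = 335/27, t = 272/27.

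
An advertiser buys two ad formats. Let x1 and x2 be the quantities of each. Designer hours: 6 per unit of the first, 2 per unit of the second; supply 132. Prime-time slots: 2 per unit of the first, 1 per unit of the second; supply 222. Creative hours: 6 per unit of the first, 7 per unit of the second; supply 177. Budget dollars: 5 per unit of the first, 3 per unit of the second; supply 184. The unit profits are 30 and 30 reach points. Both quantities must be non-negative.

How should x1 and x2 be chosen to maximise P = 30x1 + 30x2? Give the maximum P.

x1 = 19, x2 = 9, maximum P = 840

The optimum lies where 6x1 + 2x2 = 132 and 6x1 + 7x2 = 177.
Solving simultaneously gives x1 = 19, x2 = 9.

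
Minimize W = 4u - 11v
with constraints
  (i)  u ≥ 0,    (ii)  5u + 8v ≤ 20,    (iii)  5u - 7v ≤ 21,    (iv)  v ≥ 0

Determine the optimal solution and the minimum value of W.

Extreme points and W = 4u - 11v:
  (0, 5/2) → W = -55/2
  (0, 0) → W = 0
  (4, 0) → W = 16

At the optimal vertex, u = 0 and 5u + 8v = 20.
Solving simultaneously gives u = 0, v = 5/2.

u = 0, v = 5/2, minimum W = -55/2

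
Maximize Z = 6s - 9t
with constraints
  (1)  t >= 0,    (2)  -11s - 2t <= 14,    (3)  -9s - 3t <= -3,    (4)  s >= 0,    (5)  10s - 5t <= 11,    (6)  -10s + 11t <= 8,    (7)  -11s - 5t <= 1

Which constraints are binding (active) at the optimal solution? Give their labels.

Corner points and Z = 6s - 9t:
  (1/3, 0) → Z = 2
  (11/10, 0) → Z = 33/5
  (3/43, 34/43) → Z = -288/43
  (161/60, 19/6) → Z = -62/5

The maximum is at (11/10, 0). Substituting into each constraint, equality holds for (1) and (5); the remaining constraints have slack.

(1) and (5)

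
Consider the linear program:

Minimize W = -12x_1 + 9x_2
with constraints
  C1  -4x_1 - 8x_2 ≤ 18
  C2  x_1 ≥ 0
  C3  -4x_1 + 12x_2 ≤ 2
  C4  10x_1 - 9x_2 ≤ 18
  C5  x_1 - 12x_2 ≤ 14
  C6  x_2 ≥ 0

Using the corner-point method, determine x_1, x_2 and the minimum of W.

Feasible corners and W = -12x_1 + 9x_2:
  (0, 1/6) → W = 3/2
  (0, 0) → W = 0
  (39/14, 23/21) → W = -165/7
  (9/5, 0) → W = -108/5

x_1 = 39/14, x_2 = 23/21, minimum W = -165/7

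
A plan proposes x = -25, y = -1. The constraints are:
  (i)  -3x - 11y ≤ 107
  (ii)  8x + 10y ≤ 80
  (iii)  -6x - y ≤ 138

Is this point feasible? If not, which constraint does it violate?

not feasible — violates (iii)

Constraint (iii): -6x - y = 151, which is not ≤ 138. All other constraints are satisfied.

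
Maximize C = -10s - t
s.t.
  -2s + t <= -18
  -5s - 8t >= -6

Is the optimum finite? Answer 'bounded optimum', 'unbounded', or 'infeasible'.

unbounded

From the feasible point (50/7, -26/7), moving in the direction (-1, -2) keeps every constraint satisfied while C increases without bound.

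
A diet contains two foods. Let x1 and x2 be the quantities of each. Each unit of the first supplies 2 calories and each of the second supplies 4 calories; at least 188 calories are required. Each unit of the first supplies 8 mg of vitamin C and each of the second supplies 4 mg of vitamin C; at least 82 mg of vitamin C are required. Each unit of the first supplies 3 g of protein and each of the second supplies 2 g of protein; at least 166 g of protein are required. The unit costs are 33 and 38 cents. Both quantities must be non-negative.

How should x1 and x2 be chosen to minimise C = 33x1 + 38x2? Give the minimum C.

x1 = 36, x2 = 29, minimum C = 2290

The feasible region is unbounded (it extends along (0, 1), (1, 0)), but C strictly increases along every unbounded feasible direction, so there is no improving ray and the minimum is attained at a vertex.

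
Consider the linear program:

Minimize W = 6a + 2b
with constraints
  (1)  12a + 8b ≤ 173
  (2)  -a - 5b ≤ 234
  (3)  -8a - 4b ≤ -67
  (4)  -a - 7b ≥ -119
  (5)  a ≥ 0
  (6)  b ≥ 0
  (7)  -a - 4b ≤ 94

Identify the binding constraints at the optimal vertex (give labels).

Vertices and W = 6a + 2b:
  (259/76, 1255/76) → W = 1016/19
  (173/12, 0) → W = 173/2
  (0, 67/4) → W = 67/2
  (67/8, 0) → W = 201/4
  (0, 17) → W = 34

The minimum is at (0, 67/4). Substituting into each constraint, equality holds for (3) and (5); the remaining constraints have slack.

(3) and (5)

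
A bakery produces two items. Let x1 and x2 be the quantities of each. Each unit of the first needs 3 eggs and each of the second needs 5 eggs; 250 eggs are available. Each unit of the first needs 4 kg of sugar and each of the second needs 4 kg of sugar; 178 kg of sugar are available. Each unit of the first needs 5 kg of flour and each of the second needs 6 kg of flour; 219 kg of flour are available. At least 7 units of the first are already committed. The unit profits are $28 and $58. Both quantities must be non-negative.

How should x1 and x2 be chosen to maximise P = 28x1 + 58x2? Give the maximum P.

x1 = 7, x2 = 92/3, maximum P = 5924/3

Vertices and P = 28x1 + 58x2:
  (219/5, 0) → P = 6132/5
  (7, 0) → P = 196
  (7, 92/3) → P = 5924/3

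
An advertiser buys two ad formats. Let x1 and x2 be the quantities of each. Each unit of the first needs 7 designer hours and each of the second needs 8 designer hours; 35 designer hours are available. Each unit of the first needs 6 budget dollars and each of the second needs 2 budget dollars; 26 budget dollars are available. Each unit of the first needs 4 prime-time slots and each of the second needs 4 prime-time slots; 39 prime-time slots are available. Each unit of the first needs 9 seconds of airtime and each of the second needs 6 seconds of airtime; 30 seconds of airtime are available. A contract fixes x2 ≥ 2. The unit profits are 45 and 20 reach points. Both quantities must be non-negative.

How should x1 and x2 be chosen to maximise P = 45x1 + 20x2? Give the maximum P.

x1 = 2, x2 = 2, maximum P = 130

Feasible corners and P = 45x1 + 20x2:
  (0, 35/8) → P = 175/2
  (0, 2) → P = 40
  (1, 7/2) → P = 115
  (2, 2) → P = 130

The optimum lies where 9x1 + 6x2 = 30 and x2 = 2.
Solving simultaneously gives x1 = 2, x2 = 2.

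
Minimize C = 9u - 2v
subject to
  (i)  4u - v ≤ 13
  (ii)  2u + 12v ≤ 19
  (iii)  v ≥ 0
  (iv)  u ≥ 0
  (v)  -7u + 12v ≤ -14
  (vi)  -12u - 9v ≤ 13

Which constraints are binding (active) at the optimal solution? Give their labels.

Extreme points and C = 9u - 2v:
  (13/4, 0) → C = 117/4
  (142/41, 35/41) → C = 1208/41
  (2, 0) → C = 18

The minimum is at (2, 0). Substituting into each constraint, equality holds for (iii) and (v); the remaining constraints have slack.

(iii) and (v)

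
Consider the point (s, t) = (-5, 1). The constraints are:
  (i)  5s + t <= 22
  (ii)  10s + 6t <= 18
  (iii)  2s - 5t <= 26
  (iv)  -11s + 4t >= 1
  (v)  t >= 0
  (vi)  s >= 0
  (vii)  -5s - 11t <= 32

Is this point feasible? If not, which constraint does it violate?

Constraint (vi): s = -5, which is not ≥ 0. All other constraints are satisfied.

not feasible — violates (vi)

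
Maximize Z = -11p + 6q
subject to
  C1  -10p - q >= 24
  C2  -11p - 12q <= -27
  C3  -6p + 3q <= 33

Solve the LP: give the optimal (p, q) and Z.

p = -35/12, q = 31/6, maximum Z = 757/12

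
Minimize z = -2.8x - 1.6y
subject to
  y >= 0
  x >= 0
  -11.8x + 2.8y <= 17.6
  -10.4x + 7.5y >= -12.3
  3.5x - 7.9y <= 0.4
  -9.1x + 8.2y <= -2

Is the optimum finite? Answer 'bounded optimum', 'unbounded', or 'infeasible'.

Extreme points and z = -2.8x - 1.6y:
  (9417/5591, 3889/5591) → z = -32590/5591
  (8586/1703, 701/131) → z = -193108/8515
  (1252/4319, 48/617) → z = -2888/3085
The feasible region has finitely many vertices and no improving ray; the minimum is -193108/8515 at (8586/1703, 701/131).

bounded optimum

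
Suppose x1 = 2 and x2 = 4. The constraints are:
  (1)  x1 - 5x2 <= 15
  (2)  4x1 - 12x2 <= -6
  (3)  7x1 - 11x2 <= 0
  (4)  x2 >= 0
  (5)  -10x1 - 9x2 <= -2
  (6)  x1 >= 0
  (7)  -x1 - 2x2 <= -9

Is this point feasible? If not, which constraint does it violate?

(1): -18 ≤ 15 ✓
(2): -40 ≤ -6 ✓
(3): -30 ≤ 0 ✓
(4): 4 ≥ 0 ✓
(5): -56 ≤ -2 ✓
(6): 2 ≥ 0 ✓
(7): -10 ≤ -9 ✓

feasible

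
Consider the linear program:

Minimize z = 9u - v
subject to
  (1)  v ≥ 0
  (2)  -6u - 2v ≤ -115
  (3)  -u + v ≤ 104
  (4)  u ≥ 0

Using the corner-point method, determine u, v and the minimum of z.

u = 0, v = 104, minimum z = -104

The feasible region is unbounded (it extends along (1, 1), (1, 0)), but z strictly increases along every unbounded feasible direction, so there is no improving ray and the minimum is attained at a vertex.

The binding constraints are -u + v = 104 and u = 0.
Solving simultaneously gives u = 0, v = 104.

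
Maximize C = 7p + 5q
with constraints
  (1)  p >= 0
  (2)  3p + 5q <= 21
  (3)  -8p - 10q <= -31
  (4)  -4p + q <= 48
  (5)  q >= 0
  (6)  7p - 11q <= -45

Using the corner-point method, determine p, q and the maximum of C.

p = 3/34, q = 141/34, maximum C = 363/17

Corner points and C = 7p + 5q:
  (0, 21/5) → C = 21
  (0, 45/11) → C = 225/11
  (3/34, 141/34) → C = 363/17

The optimum lies where 3p + 5q = 21 and 7p - 11q = -45.
Solving simultaneously gives p = 3/34, q = 141/34.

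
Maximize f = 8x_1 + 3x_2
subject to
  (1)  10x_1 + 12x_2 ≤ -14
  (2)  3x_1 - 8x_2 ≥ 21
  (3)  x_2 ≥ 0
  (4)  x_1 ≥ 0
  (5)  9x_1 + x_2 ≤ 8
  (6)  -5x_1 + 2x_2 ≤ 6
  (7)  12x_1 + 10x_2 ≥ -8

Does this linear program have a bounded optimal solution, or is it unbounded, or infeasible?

The boundaries -5x_1 + 2x_2 = 6 and 12x_1 + 10x_2 = -8 meet at (-38/37, 16/37), but that point violates 10x_1 + 12x_2 ≤ -14. Every candidate vertex is excluded by some other constraint, so the feasible region is empty.

infeasible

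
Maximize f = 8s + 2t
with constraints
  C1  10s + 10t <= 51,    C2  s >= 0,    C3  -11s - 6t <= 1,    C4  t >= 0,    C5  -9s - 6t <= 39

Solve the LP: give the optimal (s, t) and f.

Corner points and f = 8s + 2t:
  (0, 51/10) → f = 51/5
  (51/10, 0) → f = 204/5
  (0, 0) → f = 0

At the optimal vertex, 10s + 10t = 51 and t = 0.
Solving simultaneously gives s = 51/10, t = 0.

s = 51/10, t = 0, maximum f = 204/5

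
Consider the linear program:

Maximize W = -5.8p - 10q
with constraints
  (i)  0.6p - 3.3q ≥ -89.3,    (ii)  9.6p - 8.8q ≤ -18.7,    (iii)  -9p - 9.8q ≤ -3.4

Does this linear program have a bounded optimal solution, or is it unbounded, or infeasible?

bounded optimum

Extreme points and W = -5.8p - 10q:
  (6583/240, 14101/440) → W = -6330277/13200
  (-43196/1779, 13429/593) → W = -761666/8895
  (-7667/8664, 3349/2888) → W = -280007/43320
The feasible region has finitely many vertices and no improving ray; the maximum is -280007/43320 at (-7667/8664, 3349/2888).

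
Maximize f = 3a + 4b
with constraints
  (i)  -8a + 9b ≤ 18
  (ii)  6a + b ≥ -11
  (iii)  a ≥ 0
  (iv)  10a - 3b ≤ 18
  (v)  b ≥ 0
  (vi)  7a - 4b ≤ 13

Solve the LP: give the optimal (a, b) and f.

a = 36/11, b = 54/11, maximum f = 324/11

Extreme points and f = 3a + 4b:
  (0, 2) → f = 8
  (36/11, 54/11) → f = 324/11
  (0, 0) → f = 0
  (9/5, 0) → f = 27/5

The binding constraints are -8a + 9b = 18 and 10a - 3b = 18.
Solving simultaneously gives a = 36/11, b = 54/11.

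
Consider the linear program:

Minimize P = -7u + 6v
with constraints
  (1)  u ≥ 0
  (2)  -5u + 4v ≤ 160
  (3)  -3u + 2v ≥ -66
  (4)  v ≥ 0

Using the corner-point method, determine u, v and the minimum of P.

Corner points and P = -7u + 6v:
  (0, 40) → P = 240
  (0, 0) → P = 0
  (292, 405) → P = 386
  (22, 0) → P = -154

The binding constraints are -3u + 2v = -66 and v = 0.
Solving simultaneously gives u = 22, v = 0.

u = 22, v = 0, minimum P = -154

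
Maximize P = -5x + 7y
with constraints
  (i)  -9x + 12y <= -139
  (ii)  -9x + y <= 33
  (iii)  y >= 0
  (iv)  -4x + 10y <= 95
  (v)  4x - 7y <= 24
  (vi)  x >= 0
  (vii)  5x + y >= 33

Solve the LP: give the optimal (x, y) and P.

x = 1265/21, y = 1411/42, maximum P = -2773/42

Feasible corners and P = -5x + 7y:
  (1265/21, 1411/42) → P = -2773/42
  (137/3, 68/3) → P = -209/3
  (905/12, 119/3) → P = -1193/12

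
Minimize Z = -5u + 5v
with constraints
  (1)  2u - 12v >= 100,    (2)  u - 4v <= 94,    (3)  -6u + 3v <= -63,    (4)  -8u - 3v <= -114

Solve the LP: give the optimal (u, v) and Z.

Feasible corners and Z = -5u + 5v:
  (182, 22) → Z = -800
  (278/17, -286/51) → Z = -5600/51
  (738/35, -638/35) → Z = -1376/7

At the optimal vertex, 2u - 12v = 100 and u - 4v = 94.
Solving simultaneously gives u = 182, v = 22.

u = 182, v = 22, minimum Z = -800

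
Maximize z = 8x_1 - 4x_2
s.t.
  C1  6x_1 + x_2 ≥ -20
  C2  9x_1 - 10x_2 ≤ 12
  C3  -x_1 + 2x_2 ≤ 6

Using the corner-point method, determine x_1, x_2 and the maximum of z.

x_1 = 21/2, x_2 = 33/4, maximum z = 51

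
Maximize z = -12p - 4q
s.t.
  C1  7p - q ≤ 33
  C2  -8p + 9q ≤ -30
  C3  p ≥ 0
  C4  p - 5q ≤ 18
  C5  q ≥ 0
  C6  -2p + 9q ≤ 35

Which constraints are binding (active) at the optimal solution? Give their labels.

C2 and C5

Vertices and z = -12p - 4q:
  (267/55, 54/55) → z = -684/11
  (33/7, 0) → z = -396/7
  (15/4, 0) → z = -45

The maximum is at (15/4, 0). Substituting into each constraint, equality holds for C2 and C5; the remaining constraints have slack.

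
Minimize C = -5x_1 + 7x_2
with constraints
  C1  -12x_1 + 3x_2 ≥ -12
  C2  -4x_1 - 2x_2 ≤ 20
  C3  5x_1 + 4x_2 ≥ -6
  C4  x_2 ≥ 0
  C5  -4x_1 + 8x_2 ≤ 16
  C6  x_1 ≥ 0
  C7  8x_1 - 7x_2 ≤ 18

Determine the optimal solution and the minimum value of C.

Feasible corners and C = -5x_1 + 7x_2:
  (1, 0) → C = -5
  (12/7, 20/7) → C = 80/7
  (0, 0) → C = 0
  (0, 2) → C = 14

x_1 = 1, x_2 = 0, minimum C = -5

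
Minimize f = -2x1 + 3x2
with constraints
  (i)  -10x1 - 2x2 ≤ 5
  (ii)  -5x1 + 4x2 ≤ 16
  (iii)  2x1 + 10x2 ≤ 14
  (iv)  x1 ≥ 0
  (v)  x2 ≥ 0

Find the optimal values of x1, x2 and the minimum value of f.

x1 = 7, x2 = 0, minimum f = -14

At the optimal vertex, 2x1 + 10x2 = 14 and x2 = 0.
Solving simultaneously gives x1 = 7, x2 = 0.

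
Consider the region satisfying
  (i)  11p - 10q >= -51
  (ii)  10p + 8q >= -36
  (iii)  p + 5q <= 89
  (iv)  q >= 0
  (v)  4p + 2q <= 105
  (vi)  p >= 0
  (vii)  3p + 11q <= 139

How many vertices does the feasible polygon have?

5

Pairwise boundary intersections that survive every other constraint:
  (0, 51/10)
  (829/151, 1682/151)
  (105/4, 0)
  (0, 0)
  (877/38, 241/38)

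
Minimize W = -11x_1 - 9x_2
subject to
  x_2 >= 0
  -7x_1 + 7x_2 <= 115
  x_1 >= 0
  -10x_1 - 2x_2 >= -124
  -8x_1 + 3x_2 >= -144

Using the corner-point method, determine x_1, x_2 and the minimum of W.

x_1 = 319/42, x_2 = 1009/42, minimum W = -6295/21

Vertices and W = -11x_1 - 9x_2:
  (0, 0) → W = 0
  (62/5, 0) → W = -682/5
  (0, 115/7) → W = -1035/7
  (319/42, 1009/42) → W = -6295/21

At the optimal vertex, -7x_1 + 7x_2 = 115 and -10x_1 - 2x_2 = -124.
Solving simultaneously gives x_1 = 319/42, x_2 = 1009/42.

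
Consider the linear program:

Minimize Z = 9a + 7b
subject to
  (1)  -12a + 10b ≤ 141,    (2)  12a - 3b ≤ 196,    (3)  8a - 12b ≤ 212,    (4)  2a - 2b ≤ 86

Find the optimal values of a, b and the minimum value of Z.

Corner points and Z = 9a + 7b:
  (2383/84, 337/7) → Z = 16585/28
  (-953/16, -459/8) → Z = -15003/16
  (143/10, -122/15) → Z = 2153/30

a = -953/16, b = -459/8, minimum Z = -15003/16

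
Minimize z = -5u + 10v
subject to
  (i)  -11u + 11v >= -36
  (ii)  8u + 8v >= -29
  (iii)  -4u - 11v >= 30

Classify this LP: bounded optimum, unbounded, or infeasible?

bounded optimum

Feasible corners and z = -5u + 10v:
  (-31/176, -607/176) → z = -5915/176
  (2/5, -158/55) → z = -338/11
  (-79/56, -31/14) → z = -845/56
The feasible region has finitely many vertices and no improving ray; the minimum is -5915/176 at (-31/176, -607/176).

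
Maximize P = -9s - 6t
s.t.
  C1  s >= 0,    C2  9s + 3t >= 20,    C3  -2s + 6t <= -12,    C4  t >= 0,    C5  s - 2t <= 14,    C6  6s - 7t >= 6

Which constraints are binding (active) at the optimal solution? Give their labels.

C3 and C4

Corner points and P = -9s - 6t:
  (6, 0) → P = -54
  (30, 8) → P = -318
  (14, 0) → P = -126

The maximum is at (6, 0). Substituting into each constraint, equality holds for C3 and C4; the remaining constraints have slack.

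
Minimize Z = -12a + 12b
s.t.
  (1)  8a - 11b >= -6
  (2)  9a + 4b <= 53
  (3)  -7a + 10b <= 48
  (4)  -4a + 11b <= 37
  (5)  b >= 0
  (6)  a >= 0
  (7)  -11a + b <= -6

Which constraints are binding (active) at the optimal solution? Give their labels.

Corner points and Z = -12a + 12b:
  (559/131, 478/131) → Z = -972/131
  (72/113, 114/113) → Z = 504/113
  (53/9, 0) → Z = -212/3
  (6/11, 0) → Z = -72/11

The minimum is at (53/9, 0). Substituting into each constraint, equality holds for (2) and (5); the remaining constraints have slack.

(2) and (5)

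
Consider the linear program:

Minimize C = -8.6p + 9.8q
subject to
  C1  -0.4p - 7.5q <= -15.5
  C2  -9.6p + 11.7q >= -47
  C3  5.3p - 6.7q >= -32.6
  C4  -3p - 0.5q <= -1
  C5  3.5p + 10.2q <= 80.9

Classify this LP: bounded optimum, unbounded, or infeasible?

bounded optimum

Corner points and C = -8.6p + 9.8q:
  (17795/2556, 3250/1917) → C = -331711/7668
  (-5/446, 461/223) → C = 45393/2230
  (47531/4629, 61214/13887) → C = -3132013/69435
  (-192/455, 2062/455) → C = 109294/2275
  (20951/7751, 54287/7751) → C = 351834/7751
The feasible region has finitely many vertices and no improving ray; the minimum is -3132013/69435 at (47531/4629, 61214/13887).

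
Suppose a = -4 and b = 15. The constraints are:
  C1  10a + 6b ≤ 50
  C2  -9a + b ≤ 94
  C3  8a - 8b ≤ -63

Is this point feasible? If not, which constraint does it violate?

feasible

C1: 50 ≤ 50 ✓
C2: 51 ≤ 94 ✓
C3: -152 ≤ -63 ✓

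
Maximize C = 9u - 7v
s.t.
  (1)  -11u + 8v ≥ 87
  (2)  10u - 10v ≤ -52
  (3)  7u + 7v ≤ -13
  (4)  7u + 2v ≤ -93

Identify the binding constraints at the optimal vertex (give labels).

Feasible corners and C = 9u - 7v:
  (-227/15, -149/15) → C = -200/3
  (-153/13, -69/13) → C = -894/13
  (-125/7, 16) → C = -1909/7
The feasible region is unbounded (it extends along (-1, -1), (-1, 1)), but C strictly decreases along every unbounded feasible direction, so there is no improving ray and the maximum is attained at a vertex.

The maximum is at (-227/15, -149/15). Substituting into each constraint, equality holds for (1) and (2); the remaining constraints have slack.

(1) and (2)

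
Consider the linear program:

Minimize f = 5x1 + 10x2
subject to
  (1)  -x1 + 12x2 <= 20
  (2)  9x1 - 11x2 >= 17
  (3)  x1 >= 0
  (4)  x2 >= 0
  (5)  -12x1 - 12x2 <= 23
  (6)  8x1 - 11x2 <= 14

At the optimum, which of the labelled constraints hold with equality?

(2) and (6)

Extreme points and f = 5x1 + 10x2:
  (424/97, 197/97) → f = 4090/97
  (388/85, 174/85) → f = 736/17
  (3, 10/11) → f = 265/11

The minimum is at (3, 10/11). Substituting into each constraint, equality holds for (2) and (6); the remaining constraints have slack.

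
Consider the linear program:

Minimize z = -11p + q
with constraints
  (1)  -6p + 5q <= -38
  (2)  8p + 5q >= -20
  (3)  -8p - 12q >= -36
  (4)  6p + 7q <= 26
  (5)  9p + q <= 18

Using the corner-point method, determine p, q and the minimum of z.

p = 110/37, q = -324/37, minimum z = -1534/37

Vertices and z = -11p + q:
  (9/7, -212/35) → z = -101/5
  (128/51, -78/17) → z = -1642/51
  (110/37, -324/37) → z = -1534/37

At the optimal vertex, 8p + 5q = -20 and 9p + q = 18.
Solving simultaneously gives p = 110/37, q = -324/37.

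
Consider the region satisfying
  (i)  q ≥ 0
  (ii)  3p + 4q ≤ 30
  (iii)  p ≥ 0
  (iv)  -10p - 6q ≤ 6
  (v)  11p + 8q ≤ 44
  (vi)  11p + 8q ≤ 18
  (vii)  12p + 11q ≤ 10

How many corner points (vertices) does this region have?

Pairwise boundary intersections that survive every other constraint:
  (0, 0)
  (5/6, 0)
  (0, 10/11)

3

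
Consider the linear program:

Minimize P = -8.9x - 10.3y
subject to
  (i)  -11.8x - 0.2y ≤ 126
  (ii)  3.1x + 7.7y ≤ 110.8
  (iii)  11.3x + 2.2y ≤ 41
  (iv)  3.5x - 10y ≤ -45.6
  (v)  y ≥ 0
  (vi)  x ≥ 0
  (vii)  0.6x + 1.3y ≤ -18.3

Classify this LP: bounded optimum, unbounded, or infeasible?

infeasible

The boundaries 3.1x + 7.7y = 110.8 and 11.3x + 2.2y = 41 meet at (218/243, 37498/2673), but that point violates 0.6x + 1.3y ≤ -18.3. Every candidate vertex is excluded by some other constraint, so the feasible region is empty.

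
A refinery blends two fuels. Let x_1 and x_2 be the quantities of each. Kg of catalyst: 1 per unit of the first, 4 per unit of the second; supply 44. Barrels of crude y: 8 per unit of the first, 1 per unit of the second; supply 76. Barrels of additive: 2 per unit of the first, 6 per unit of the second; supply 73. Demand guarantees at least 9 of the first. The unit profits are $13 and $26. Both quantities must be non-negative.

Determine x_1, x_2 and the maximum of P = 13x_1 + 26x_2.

x_1 = 9, x_2 = 4, maximum P = 221

At the optimal vertex, 8x_1 + x_2 = 76 and x_1 = 9.
Solving simultaneously gives x_1 = 9, x_2 = 4.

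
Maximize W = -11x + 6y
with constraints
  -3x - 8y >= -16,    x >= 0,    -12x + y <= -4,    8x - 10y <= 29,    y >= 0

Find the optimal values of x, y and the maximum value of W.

x = 16/33, y = 20/11, maximum W = 184/33

Vertices and W = -11x + 6y:
  (16/33, 20/11) → W = 184/33
  (196/47, 41/94) → W = -2033/47
  (1/3, 0) → W = -11/3
  (29/8, 0) → W = -319/8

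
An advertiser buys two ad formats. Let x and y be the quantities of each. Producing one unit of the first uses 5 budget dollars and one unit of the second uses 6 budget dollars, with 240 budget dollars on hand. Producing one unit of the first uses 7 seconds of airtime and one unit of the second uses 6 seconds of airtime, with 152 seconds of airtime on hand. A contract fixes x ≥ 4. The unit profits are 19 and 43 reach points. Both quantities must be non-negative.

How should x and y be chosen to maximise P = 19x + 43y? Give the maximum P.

Feasible corners and P = 19x + 43y:
  (152/7, 0) → P = 2888/7
  (4, 0) → P = 76
  (4, 62/3) → P = 2894/3

x = 4, y = 62/3, maximum P = 2894/3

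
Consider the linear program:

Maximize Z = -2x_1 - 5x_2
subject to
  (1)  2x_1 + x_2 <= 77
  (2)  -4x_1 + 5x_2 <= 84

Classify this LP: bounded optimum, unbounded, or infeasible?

From the feasible point (43/2, 34), moving in the direction (-5, -4) keeps every constraint satisfied while Z increases without bound.

unbounded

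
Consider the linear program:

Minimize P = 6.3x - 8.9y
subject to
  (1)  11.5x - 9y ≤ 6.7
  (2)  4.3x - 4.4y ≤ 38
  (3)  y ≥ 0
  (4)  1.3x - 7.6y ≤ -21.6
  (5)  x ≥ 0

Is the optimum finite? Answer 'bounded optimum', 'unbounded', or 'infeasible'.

From the feasible point (12266/3785, 25711/7570), moving in the direction (0, 1) keeps every constraint satisfied while P decreases without bound.

unbounded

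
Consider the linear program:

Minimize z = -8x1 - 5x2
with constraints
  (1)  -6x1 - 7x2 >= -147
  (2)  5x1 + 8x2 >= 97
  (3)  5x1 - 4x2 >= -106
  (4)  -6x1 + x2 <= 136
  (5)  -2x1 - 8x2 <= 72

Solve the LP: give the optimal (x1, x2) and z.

At the optimal vertex, -6x1 - 7x2 = -147 and 5x1 + 8x2 = 97.
Solving simultaneously gives x1 = 497/13, x2 = -153/13.

x1 = 497/13, x2 = -153/13, minimum z = -247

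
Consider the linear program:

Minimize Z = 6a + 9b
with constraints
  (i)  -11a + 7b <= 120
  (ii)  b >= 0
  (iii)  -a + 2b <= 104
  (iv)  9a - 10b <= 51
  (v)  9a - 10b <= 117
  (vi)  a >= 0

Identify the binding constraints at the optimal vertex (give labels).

Extreme points and Z = 6a + 9b:
  (488/15, 1024/15) → Z = 4048/5
  (0, 120/7) → Z = 1080/7
  (17/3, 0) → Z = 34
  (0, 0) → Z = 0
  (571/4, 987/8) → Z = 15735/8

The minimum is at (0, 0). Substituting into each constraint, equality holds for (ii) and (vi); the remaining constraints have slack.

(ii) and (vi)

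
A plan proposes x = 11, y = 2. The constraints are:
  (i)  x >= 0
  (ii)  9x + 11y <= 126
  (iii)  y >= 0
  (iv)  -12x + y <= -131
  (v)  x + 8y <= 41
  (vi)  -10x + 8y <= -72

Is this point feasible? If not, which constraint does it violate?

Constraint (iv): -12x + y = -130, which is not ≤ -131. All other constraints are satisfied.

not feasible — violates (iv)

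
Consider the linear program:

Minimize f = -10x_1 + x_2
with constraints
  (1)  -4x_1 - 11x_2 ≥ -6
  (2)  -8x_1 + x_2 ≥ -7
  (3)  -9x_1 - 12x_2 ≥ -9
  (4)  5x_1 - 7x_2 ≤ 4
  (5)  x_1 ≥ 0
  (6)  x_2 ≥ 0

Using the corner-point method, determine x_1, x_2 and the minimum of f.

x_1 = 31/35, x_2 = 3/35, minimum f = -307/35

Extreme points and f = -10x_1 + x_2:
  (9/17, 6/17) → f = -84/17
  (0, 6/11) → f = 6/11
  (31/35, 3/35) → f = -307/35
  (15/17, 1/17) → f = -149/17
  (4/5, 0) → f = -8
  (0, 0) → f = 0

At the optimal vertex, -8x_1 + x_2 = -7 and -9x_1 - 12x_2 = -9.
Solving simultaneously gives x_1 = 31/35, x_2 = 3/35.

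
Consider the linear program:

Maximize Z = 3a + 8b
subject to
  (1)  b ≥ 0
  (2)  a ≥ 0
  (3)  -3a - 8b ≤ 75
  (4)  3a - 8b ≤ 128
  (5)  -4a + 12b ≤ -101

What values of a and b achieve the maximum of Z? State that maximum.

Feasible corners and Z = 3a + 8b:
  (128/3, 0) → Z = 128
  (101/4, 0) → Z = 303/4
  (182, 209/4) → Z = 964

a = 182, b = 209/4, maximum Z = 964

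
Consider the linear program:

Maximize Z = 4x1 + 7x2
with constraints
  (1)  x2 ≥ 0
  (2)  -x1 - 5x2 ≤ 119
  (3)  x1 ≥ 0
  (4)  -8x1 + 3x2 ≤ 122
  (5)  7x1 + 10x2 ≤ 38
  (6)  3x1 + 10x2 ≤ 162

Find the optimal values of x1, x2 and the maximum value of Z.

x1 = 0, x2 = 19/5, maximum Z = 133/5

Corner points and Z = 4x1 + 7x2:
  (0, 0) → Z = 0
  (38/7, 0) → Z = 152/7
  (0, 19/5) → Z = 133/5

The optimum lies where x1 = 0 and 7x1 + 10x2 = 38.
Solving simultaneously gives x1 = 0, x2 = 19/5.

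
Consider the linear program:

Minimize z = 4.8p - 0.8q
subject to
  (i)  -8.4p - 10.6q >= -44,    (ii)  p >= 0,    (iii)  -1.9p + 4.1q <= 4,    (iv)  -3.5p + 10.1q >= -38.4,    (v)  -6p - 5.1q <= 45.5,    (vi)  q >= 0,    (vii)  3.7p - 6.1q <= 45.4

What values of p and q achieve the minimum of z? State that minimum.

Corner points and z = 4.8p - 0.8q:
  (6900/2729, 5860/2729) → z = 28432/2729
  (110/21, 0) → z = 176/7
  (0, 40/41) → z = -32/41
  (0, 0) → z = 0

p = 0, q = 40/41, minimum z = -32/41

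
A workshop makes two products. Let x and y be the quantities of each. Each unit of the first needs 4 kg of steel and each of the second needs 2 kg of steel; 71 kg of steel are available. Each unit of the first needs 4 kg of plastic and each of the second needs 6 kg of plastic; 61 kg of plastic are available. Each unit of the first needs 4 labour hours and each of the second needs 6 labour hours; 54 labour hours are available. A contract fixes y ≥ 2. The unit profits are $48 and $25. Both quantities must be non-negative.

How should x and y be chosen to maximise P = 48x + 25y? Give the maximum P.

Vertices and P = 48x + 25y:
  (0, 9) → P = 225
  (0, 2) → P = 50
  (21/2, 2) → P = 554

The optimum lies where 4x + 6y = 54 and y = 2.
Solving simultaneously gives x = 21/2, y = 2.

x = 21/2, y = 2, maximum P = 554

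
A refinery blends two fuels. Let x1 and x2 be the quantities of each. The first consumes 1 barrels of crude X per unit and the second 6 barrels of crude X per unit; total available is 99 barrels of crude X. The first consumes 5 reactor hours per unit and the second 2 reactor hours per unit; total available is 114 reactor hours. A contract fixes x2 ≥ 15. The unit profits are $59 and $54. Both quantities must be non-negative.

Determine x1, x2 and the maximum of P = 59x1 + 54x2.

Feasible corners and P = 59x1 + 54x2:
  (0, 33/2) → P = 891
  (0, 15) → P = 810
  (9, 15) → P = 1341

At the optimal vertex, x1 + 6x2 = 99 and x2 = 15.
Solving simultaneously gives x1 = 9, x2 = 15.

x1 = 9, x2 = 15, maximum P = 1341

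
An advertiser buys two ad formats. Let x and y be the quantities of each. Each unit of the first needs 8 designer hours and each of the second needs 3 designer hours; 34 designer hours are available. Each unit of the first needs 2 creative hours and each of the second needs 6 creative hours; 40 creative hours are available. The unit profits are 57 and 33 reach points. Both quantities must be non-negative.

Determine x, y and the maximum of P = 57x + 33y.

Vertices and P = 57x + 33y:
  (0, 0) → P = 0
  (0, 20/3) → P = 220
  (17/4, 0) → P = 969/4
  (2, 6) → P = 312

The binding constraints are 8x + 3y = 34 and 2x + 6y = 40.
Solving simultaneously gives x = 2, y = 6.

x = 2, y = 6, maximum P = 312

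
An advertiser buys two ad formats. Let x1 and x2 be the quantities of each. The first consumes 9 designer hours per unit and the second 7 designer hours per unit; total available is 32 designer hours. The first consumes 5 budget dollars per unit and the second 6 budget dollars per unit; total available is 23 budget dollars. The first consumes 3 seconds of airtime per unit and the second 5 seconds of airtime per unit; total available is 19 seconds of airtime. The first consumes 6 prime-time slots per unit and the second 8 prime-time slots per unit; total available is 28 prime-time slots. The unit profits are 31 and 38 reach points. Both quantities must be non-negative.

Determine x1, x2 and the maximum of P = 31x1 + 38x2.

x1 = 2, x2 = 2, maximum P = 138

The optimum lies where 9x1 + 7x2 = 32 and 6x1 + 8x2 = 28.
Solving simultaneously gives x1 = 2, x2 = 2.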